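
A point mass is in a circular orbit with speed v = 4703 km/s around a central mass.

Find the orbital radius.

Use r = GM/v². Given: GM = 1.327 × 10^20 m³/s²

Convert to SI: v = 4703 km/s = 4.703e+06 m/s.
For a circular orbit, v² = GM / r, so r = GM / v².
r = 1.327e+20 / (4.703e+06)² m ≈ 6e+06 m = 6 Mm.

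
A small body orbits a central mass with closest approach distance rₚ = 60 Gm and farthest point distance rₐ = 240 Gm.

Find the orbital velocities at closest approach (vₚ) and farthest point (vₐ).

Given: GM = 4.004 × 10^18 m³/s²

Convert to SI: rₚ = 60 Gm = 6e+10 m; rₐ = 240 Gm = 2.4e+11 m.
Use the vis-viva equation v² = GM(2/r − 1/a) with a = (rₚ + rₐ)/2 = (6e+10 + 2.4e+11)/2 = 1.5e+11 m.
vₚ = √(GM · (2/rₚ − 1/a)) = √(4.004e+18 · (2/6e+10 − 1/1.5e+11)) m/s ≈ 1.033e+04 m/s = 10.33 km/s.
vₐ = √(GM · (2/rₐ − 1/a)) = √(4.004e+18 · (2/2.4e+11 − 1/1.5e+11)) m/s ≈ 2583 m/s = 2.583 km/s.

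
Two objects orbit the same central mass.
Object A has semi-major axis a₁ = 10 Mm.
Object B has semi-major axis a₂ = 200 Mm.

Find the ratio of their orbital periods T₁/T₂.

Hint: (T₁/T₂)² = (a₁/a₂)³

Convert to SI: a₁ = 10 Mm = 1e+07 m; a₂ = 200 Mm = 2e+08 m.
From Kepler's third law, (T₁/T₂)² = (a₁/a₂)³, so T₁/T₂ = (a₁/a₂)^(3/2).
a₁/a₂ = 1e+07 / 2e+08 = 0.05.
T₁/T₂ = (0.05)^(3/2) ≈ 0.01118.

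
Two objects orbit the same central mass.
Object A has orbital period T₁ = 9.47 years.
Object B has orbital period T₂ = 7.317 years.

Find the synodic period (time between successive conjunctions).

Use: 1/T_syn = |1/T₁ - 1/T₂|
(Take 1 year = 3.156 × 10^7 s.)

Convert to SI: T₁ = 9.47 years = 2.98873e+08 s; T₂ = 7.317 years = 2.30925e+08 s.
T_syn = |T₁ · T₂ / (T₁ − T₂)|.
T_syn = |2.98873e+08 · 2.30925e+08 / (2.98873e+08 − 2.30925e+08)| s ≈ 1.016e+09 s = 32.18 years.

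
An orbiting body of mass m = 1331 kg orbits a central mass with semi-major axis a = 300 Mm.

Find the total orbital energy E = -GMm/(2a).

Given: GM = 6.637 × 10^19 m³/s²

Convert to SI: a = 300 Mm = 3e+08 m.
E = −GMm / (2a).
E = −6.637e+19 · 1331 / (2 · 3e+08) J ≈ -1.472e+14 J = -147.2 TJ.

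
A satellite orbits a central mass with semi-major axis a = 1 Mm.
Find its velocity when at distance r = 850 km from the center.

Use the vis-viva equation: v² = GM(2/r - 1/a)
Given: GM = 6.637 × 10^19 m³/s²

Convert to SI: a = 1 Mm = 1e+06 m; r = 850 km = 850000 m.
Vis-viva: v = √(GM · (2/r − 1/a)).
2/r − 1/a = 2/850000 − 1/1e+06 = 1.35294e-06 m⁻¹.
v = √(6.637e+19 · 1.35294e-06) m/s ≈ 9.476e+06 m/s = 9476 km/s.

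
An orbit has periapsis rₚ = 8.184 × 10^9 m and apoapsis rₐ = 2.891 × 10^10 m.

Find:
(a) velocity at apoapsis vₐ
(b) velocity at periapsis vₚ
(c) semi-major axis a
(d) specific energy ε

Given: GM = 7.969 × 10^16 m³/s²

(a) With a = (rₚ + rₐ)/2 = 1.8547e+10 m, vₐ = √(GM (2/rₐ − 1/a)) = √(7.969e+16 · (2/2.891e+10 − 1/1.8547e+10)) m/s ≈ 1103 m/s
(b) With a = (rₚ + rₐ)/2 = 1.8547e+10 m, vₚ = √(GM (2/rₚ − 1/a)) = √(7.969e+16 · (2/8.184e+09 − 1/1.8547e+10)) m/s ≈ 3896 m/s
(c) a = (rₚ + rₐ)/2 = (8.184e+09 + 2.891e+10)/2 ≈ 1.855e+10 m
(d) With a = (rₚ + rₐ)/2 = 1.8547e+10 m, ε = −GM/(2a) = −7.969e+16/(2 · 1.8547e+10) J/kg ≈ -2.148e+06 J/kg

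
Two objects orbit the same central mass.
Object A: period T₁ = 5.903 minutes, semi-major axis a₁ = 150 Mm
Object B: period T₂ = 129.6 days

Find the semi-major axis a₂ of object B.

Convert to SI: T₁ = 5.903 minutes = 354.18 s; a₁ = 150 Mm = 1.5e+08 m; T₂ = 129.6 days = 1.11974e+07 s.
Kepler's third law: (T₁/T₂)² = (a₁/a₂)³ ⇒ a₂ = a₁ · (T₂/T₁)^(2/3).
T₂/T₁ = 1.11974e+07 / 354.18 = 31615.1.
a₂ = 1.5e+08 · (31615.1)^(2/3) m ≈ 1.5e+11 m = 150 Gm.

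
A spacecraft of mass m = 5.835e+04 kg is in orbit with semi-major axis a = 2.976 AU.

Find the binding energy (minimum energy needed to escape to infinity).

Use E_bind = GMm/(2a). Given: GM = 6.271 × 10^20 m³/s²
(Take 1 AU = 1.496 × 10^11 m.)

Convert to SI: a = 2.976 AU = 4.4521e+11 m.
Total orbital energy is E = −GMm/(2a); binding energy is E_bind = −E = GMm/(2a).
E_bind = 6.271e+20 · 5.835e+04 / (2 · 4.4521e+11) J ≈ 4.109e+13 J = 41.09 TJ.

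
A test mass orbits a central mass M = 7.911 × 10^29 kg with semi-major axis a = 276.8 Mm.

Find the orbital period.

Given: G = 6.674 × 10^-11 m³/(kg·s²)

Convert to SI: a = 276.8 Mm = 2.768e+08 m.
GM = G · M = 6.674e-11 · 7.911e+29 = 5.2798e+19 m³/s².
Kepler's third law: T = 2π √(a³ / GM).
Substituting a = 2.768e+08 m and GM = 5.2798e+19 m³/s²:
T = 2π √((2.768e+08)³ / 5.2798e+19) s
T ≈ 3982 s = 1.106 hours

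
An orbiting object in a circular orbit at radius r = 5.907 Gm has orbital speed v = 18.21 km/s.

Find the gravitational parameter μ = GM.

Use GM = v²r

Convert to SI: r = 5.907 Gm = 5.907e+09 m; v = 18.21 km/s = 18210 m/s.
For a circular orbit v² = GM/r, so GM = v² · r.
GM = (18210)² · 5.907e+09 m³/s² ≈ 1.959e+18 m³/s² = 1.959 × 10^18 m³/s².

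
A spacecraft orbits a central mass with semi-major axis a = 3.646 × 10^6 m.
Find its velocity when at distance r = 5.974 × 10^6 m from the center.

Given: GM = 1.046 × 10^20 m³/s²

Vis-viva: v = √(GM · (2/r − 1/a)).
2/r − 1/a = 2/5.974e+06 − 1/3.646e+06 = 6.05109e-08 m⁻¹.
v = √(1.046e+20 · 6.05109e-08) m/s ≈ 2.516e+06 m/s = 2516 km/s.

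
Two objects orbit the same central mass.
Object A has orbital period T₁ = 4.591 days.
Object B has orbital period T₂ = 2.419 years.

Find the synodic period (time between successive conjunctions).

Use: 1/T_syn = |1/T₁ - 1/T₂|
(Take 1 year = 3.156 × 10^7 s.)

Convert to SI: T₁ = 4.591 days = 396662 s; T₂ = 2.419 years = 7.63436e+07 s.
T_syn = |T₁ · T₂ / (T₁ − T₂)|.
T_syn = |396662 · 7.63436e+07 / (396662 − 7.63436e+07)| s ≈ 3.987e+05 s = 4.615 days.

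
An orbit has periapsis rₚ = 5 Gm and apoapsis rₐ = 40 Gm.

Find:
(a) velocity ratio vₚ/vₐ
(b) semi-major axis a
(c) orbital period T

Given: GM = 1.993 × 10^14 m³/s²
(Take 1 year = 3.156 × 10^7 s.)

Convert to SI: rₚ = 5 Gm = 5e+09 m; rₐ = 40 Gm = 4e+10 m.
(a) Conservation of angular momentum (rₚvₚ = rₐvₐ) gives vₚ/vₐ = rₐ/rₚ = 4e+10/5e+09 ≈ 8
(b) a = (rₚ + rₐ)/2 = (5e+09 + 4e+10)/2 ≈ 2.25e+10 m
(c) With a = (rₚ + rₐ)/2 = 2.25e+10 m, T = 2π √(a³/GM) = 2π √((2.25e+10)³/1.993e+14) s ≈ 1.502e+09 s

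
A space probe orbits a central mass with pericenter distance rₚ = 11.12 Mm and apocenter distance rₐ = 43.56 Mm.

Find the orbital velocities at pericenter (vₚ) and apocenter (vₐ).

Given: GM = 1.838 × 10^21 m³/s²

Convert to SI: rₚ = 11.12 Mm = 1.112e+07 m; rₐ = 43.56 Mm = 4.356e+07 m.
Use the vis-viva equation v² = GM(2/r − 1/a) with a = (rₚ + rₐ)/2 = (1.112e+07 + 4.356e+07)/2 = 2.734e+07 m.
vₚ = √(GM · (2/rₚ − 1/a)) = √(1.838e+21 · (2/1.112e+07 − 1/2.734e+07)) m/s ≈ 1.623e+07 m/s = 1.623e+04 km/s.
vₐ = √(GM · (2/rₐ − 1/a)) = √(1.838e+21 · (2/4.356e+07 − 1/2.734e+07)) m/s ≈ 4.143e+06 m/s = 4143 km/s.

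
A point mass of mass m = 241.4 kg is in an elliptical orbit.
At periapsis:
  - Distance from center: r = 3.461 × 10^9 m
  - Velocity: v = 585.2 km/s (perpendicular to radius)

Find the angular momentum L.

Convert to SI: v = 585.2 km/s = 585200 m/s.
Since v is perpendicular to r, L = m · v · r.
L = 241.4 · 585200 · 3.461e+09 kg·m²/s ≈ 4.889e+17 kg·m²/s.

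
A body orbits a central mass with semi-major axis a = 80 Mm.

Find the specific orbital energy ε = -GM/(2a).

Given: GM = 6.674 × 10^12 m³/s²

Convert to SI: a = 80 Mm = 8e+07 m.
ε = −GM / (2a).
ε = −6.674e+12 / (2 · 8e+07) J/kg ≈ -4.171e+04 J/kg = -41.71 kJ/kg.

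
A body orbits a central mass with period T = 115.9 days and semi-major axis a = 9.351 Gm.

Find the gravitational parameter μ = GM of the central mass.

Convert to SI: T = 115.9 days = 1.00138e+07 s; a = 9.351 Gm = 9.351e+09 m.
GM = 4π² · a³ / T².
GM = 4π² · (9.351e+09)³ / (1.00138e+07)² m³/s² ≈ 3.219e+17 m³/s² = 3.219 × 10^17 m³/s².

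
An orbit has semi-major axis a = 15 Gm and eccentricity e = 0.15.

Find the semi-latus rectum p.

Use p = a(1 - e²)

Convert to SI: a = 15 Gm = 1.5e+10 m.
p = a (1 − e²).
p = 1.5e+10 · (1 − (0.15)²) = 1.5e+10 · 0.9775 ≈ 1.466e+10 m = 14.66 Gm.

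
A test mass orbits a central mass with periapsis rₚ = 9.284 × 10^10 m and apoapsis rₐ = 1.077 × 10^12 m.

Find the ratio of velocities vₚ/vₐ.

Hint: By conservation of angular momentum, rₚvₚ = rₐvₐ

Conservation of angular momentum gives rₚvₚ = rₐvₐ, so vₚ/vₐ = rₐ/rₚ.
vₚ/vₐ = 1.077e+12 / 9.284e+10 ≈ 11.6.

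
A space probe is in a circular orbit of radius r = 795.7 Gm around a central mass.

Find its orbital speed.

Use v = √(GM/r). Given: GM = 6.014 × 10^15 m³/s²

Convert to SI: r = 795.7 Gm = 7.957e+11 m.
For a circular orbit, gravity supplies the centripetal force, so v = √(GM / r).
v = √(6.014e+15 / 7.957e+11) m/s ≈ 86.94 m/s = 86.94 m/s.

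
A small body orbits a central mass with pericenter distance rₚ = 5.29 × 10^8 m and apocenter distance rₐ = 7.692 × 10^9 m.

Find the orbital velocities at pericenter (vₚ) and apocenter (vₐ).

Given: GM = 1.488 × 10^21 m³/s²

Use the vis-viva equation v² = GM(2/r − 1/a) with a = (rₚ + rₐ)/2 = (5.29e+08 + 7.692e+09)/2 = 4.1105e+09 m.
vₚ = √(GM · (2/rₚ − 1/a)) = √(1.488e+21 · (2/5.29e+08 − 1/4.1105e+09)) m/s ≈ 2.294e+06 m/s = 2294 km/s.
vₐ = √(GM · (2/rₐ − 1/a)) = √(1.488e+21 · (2/7.692e+09 − 1/4.1105e+09)) m/s ≈ 1.578e+05 m/s = 157.8 km/s.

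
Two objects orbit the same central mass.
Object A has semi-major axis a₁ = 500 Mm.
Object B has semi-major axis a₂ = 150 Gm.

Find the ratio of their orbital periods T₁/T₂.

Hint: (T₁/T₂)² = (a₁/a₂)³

Convert to SI: a₁ = 500 Mm = 5e+08 m; a₂ = 150 Gm = 1.5e+11 m.
From Kepler's third law, (T₁/T₂)² = (a₁/a₂)³, so T₁/T₂ = (a₁/a₂)^(3/2).
a₁/a₂ = 5e+08 / 1.5e+11 = 0.00333333.
T₁/T₂ = (0.00333333)^(3/2) ≈ 0.0001925.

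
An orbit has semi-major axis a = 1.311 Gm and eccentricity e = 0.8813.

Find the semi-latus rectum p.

Convert to SI: a = 1.311 Gm = 1.311e+09 m.
p = a (1 − e²).
p = 1.311e+09 · (1 − (0.8813)²) = 1.311e+09 · 0.22331 ≈ 2.928e+08 m = 292.8 Mm.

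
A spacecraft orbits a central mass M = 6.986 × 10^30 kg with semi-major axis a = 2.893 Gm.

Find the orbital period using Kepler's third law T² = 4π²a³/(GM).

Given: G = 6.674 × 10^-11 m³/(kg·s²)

Convert to SI: a = 2.893 Gm = 2.893e+09 m.
GM = G · M = 6.674e-11 · 6.986e+30 = 4.66246e+20 m³/s².
Kepler's third law: T = 2π √(a³ / GM).
Substituting a = 2.893e+09 m and GM = 4.66246e+20 m³/s²:
T = 2π √((2.893e+09)³ / 4.66246e+20) s
T ≈ 4.528e+04 s = 12.58 hours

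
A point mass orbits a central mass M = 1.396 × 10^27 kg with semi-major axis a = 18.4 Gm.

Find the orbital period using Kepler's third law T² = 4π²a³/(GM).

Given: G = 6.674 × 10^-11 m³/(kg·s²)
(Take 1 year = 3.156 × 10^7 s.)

Convert to SI: a = 18.4 Gm = 1.84e+10 m.
GM = G · M = 6.674e-11 · 1.396e+27 = 9.3169e+16 m³/s².
Kepler's third law: T = 2π √(a³ / GM).
Substituting a = 1.84e+10 m and GM = 9.3169e+16 m³/s²:
T = 2π √((1.84e+10)³ / 9.3169e+16) s
T ≈ 5.138e+07 s = 1.628 years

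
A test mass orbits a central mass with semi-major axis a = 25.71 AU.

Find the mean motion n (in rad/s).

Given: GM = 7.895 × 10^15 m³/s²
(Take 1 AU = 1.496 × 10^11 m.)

Convert to SI: a = 25.71 AU = 3.84622e+12 m.
n = √(GM / a³).
n = √(7.895e+15 / (3.84622e+12)³) rad/s ≈ 1.178e-11 rad/s.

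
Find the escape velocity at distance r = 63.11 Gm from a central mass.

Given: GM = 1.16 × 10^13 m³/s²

Convert to SI: r = 63.11 Gm = 6.311e+10 m.
Escape velocity comes from setting total energy to zero: ½v² − GM/r = 0 ⇒ v_esc = √(2GM / r).
v_esc = √(2 · 1.16e+13 / 6.311e+10) m/s ≈ 19.17 m/s = 19.17 m/s.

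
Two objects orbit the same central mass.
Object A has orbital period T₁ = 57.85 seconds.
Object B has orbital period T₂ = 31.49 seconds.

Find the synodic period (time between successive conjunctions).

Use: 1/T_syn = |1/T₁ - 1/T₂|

T_syn = |T₁ · T₂ / (T₁ − T₂)|.
T_syn = |57.85 · 31.49 / (57.85 − 31.49)| s ≈ 69.11 s = 1.152 minutes.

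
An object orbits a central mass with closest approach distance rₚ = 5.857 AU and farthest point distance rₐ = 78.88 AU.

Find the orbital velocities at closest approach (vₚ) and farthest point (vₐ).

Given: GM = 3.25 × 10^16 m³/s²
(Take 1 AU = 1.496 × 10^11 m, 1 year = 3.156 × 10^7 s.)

Convert to SI: rₚ = 5.857 AU = 8.76207e+11 m; rₐ = 78.88 AU = 1.18004e+13 m.
Use the vis-viva equation v² = GM(2/r − 1/a) with a = (rₚ + rₐ)/2 = (8.76207e+11 + 1.18004e+13)/2 = 6.33833e+12 m.
vₚ = √(GM · (2/rₚ − 1/a)) = √(3.25e+16 · (2/8.76207e+11 − 1/6.33833e+12)) m/s ≈ 262.8 m/s = 0.05544 AU/year.
vₐ = √(GM · (2/rₐ − 1/a)) = √(3.25e+16 · (2/1.18004e+13 − 1/6.33833e+12)) m/s ≈ 19.51 m/s = 0.004116 AU/year.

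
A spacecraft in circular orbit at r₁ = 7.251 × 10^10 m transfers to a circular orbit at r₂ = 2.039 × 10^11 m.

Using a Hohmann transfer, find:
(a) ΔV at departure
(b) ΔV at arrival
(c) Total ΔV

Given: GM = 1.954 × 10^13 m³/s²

Transfer semi-major axis: a_t = (r₁ + r₂)/2 = (7.251e+10 + 2.039e+11)/2 = 1.38205e+11 m.
Circular speeds: v₁ = √(GM/r₁) = 16.4158 m/s, v₂ = √(GM/r₂) = 9.78935 m/s.
Transfer speeds (vis-viva v² = GM(2/r − 1/a_t)): v₁ᵗ = 19.9393 m/s, v₂ᵗ = 7.09073 m/s.
(a) ΔV₁ = |v₁ᵗ − v₁| ≈ 3.523 m/s = 3.523 m/s.
(b) ΔV₂ = |v₂ − v₂ᵗ| ≈ 2.699 m/s = 2.699 m/s.
(c) ΔV_total = ΔV₁ + ΔV₂ ≈ 6.222 m/s = 6.222 m/s.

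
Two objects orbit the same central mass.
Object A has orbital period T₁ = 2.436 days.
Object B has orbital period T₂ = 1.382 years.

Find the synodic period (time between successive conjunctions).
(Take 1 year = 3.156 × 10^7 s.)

Convert to SI: T₁ = 2.436 days = 210470 s; T₂ = 1.382 years = 4.36159e+07 s.
T_syn = |T₁ · T₂ / (T₁ − T₂)|.
T_syn = |210470 · 4.36159e+07 / (210470 − 4.36159e+07)| s ≈ 2.115e+05 s = 2.448 days.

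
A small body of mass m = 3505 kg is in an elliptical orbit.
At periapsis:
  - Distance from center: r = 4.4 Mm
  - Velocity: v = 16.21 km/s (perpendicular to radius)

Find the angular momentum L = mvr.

Convert to SI: r = 4.4 Mm = 4.4e+06 m; v = 16.21 km/s = 16210 m/s.
Since v is perpendicular to r, L = m · v · r.
L = 3505 · 16210 · 4.4e+06 kg·m²/s ≈ 2.5e+14 kg·m²/s.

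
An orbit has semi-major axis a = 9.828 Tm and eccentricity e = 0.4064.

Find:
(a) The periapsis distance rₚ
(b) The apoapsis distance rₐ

Convert to SI: a = 9.828 Tm = 9.828e+12 m.
(a) rₚ = a(1 − e) = 9.828e+12 · (1 − 0.4064) = 9.828e+12 · 0.5936 ≈ 5.834e+12 m = 5.834 Tm.
(b) rₐ = a(1 + e) = 9.828e+12 · (1 + 0.4064) = 9.828e+12 · 1.4064 ≈ 1.382e+13 m = 13.82 Tm.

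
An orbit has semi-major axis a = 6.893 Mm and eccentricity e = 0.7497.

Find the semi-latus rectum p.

Convert to SI: a = 6.893 Mm = 6.893e+06 m.
p = a (1 − e²).
p = 6.893e+06 · (1 − (0.7497)²) = 6.893e+06 · 0.43795 ≈ 3.019e+06 m = 3.019 Mm.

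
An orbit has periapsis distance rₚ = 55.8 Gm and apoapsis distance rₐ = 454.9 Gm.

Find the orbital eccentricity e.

Convert to SI: rₚ = 55.8 Gm = 5.58e+10 m; rₐ = 454.9 Gm = 4.549e+11 m.
e = (rₐ − rₚ) / (rₐ + rₚ).
e = (4.549e+11 − 5.58e+10) / (4.549e+11 + 5.58e+10) = 3.991e+11 / 5.107e+11 ≈ 0.7815.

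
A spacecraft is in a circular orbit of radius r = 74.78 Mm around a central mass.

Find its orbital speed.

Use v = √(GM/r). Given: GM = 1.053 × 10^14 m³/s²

Convert to SI: r = 74.78 Mm = 7.478e+07 m.
For a circular orbit, gravity supplies the centripetal force, so v = √(GM / r).
v = √(1.053e+14 / 7.478e+07) m/s ≈ 1187 m/s = 1.187 km/s.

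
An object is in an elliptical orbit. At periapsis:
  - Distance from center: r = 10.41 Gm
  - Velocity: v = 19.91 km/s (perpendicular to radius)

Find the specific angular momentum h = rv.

Convert to SI: r = 10.41 Gm = 1.041e+10 m; v = 19.91 km/s = 19910 m/s.
With v perpendicular to r, h = r · v.
h = 1.041e+10 · 19910 m²/s ≈ 2.073e+14 m²/s.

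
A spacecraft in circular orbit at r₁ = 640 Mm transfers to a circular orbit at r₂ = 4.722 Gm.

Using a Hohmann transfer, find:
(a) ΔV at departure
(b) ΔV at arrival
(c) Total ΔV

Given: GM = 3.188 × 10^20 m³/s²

Convert to SI: r₁ = 640 Mm = 6.4e+08 m; r₂ = 4.722 Gm = 4.722e+09 m.
Transfer semi-major axis: a_t = (r₁ + r₂)/2 = (6.4e+08 + 4.722e+09)/2 = 2.681e+09 m.
Circular speeds: v₁ = √(GM/r₁) = 705780 m/s, v₂ = √(GM/r₂) = 259834 m/s.
Transfer speeds (vis-viva v² = GM(2/r − 1/a_t)): v₁ᵗ = 936664 m/s, v₂ᵗ = 126951 m/s.
(a) ΔV₁ = |v₁ᵗ − v₁| ≈ 2.309e+05 m/s = 230.9 km/s.
(b) ΔV₂ = |v₂ − v₂ᵗ| ≈ 1.329e+05 m/s = 132.9 km/s.
(c) ΔV_total = ΔV₁ + ΔV₂ ≈ 3.638e+05 m/s = 363.8 km/s.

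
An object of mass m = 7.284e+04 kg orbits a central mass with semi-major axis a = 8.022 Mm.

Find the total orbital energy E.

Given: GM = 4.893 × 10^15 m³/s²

Convert to SI: a = 8.022 Mm = 8.022e+06 m.
E = −GMm / (2a).
E = −4.893e+15 · 7.284e+04 / (2 · 8.022e+06) J ≈ -2.221e+13 J = -22.21 TJ.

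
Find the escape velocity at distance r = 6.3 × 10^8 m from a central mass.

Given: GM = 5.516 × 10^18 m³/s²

Escape velocity comes from setting total energy to zero: ½v² − GM/r = 0 ⇒ v_esc = √(2GM / r).
v_esc = √(2 · 5.516e+18 / 6.3e+08) m/s ≈ 1.323e+05 m/s = 132.3 km/s.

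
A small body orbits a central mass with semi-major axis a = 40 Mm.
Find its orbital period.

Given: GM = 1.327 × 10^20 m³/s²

Convert to SI: a = 40 Mm = 4e+07 m.
Kepler's third law: T = 2π √(a³ / GM).
Substituting a = 4e+07 m and GM = 1.327e+20 m³/s²:
T = 2π √((4e+07)³ / 1.327e+20) s
T ≈ 138 s = 2.3 minutes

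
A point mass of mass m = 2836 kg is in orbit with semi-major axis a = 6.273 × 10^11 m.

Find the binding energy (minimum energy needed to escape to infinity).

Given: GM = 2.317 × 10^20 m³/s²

Total orbital energy is E = −GMm/(2a); binding energy is E_bind = −E = GMm/(2a).
E_bind = 2.317e+20 · 2836 / (2 · 6.273e+11) J ≈ 5.238e+11 J = 523.8 GJ.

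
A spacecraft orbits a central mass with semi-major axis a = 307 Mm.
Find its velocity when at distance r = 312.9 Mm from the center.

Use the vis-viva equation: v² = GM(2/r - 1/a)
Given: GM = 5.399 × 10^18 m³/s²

Convert to SI: a = 307 Mm = 3.07e+08 m; r = 312.9 Mm = 3.129e+08 m.
Vis-viva: v = √(GM · (2/r − 1/a)).
2/r − 1/a = 2/3.129e+08 − 1/3.07e+08 = 3.13449e-09 m⁻¹.
v = √(5.399e+18 · 3.13449e-09) m/s ≈ 1.301e+05 m/s = 130.1 km/s.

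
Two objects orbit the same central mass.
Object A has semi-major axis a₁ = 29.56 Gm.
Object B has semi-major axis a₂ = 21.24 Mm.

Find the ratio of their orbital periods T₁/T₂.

Convert to SI: a₁ = 29.56 Gm = 2.956e+10 m; a₂ = 21.24 Mm = 2.124e+07 m.
From Kepler's third law, (T₁/T₂)² = (a₁/a₂)³, so T₁/T₂ = (a₁/a₂)^(3/2).
a₁/a₂ = 2.956e+10 / 2.124e+07 = 1391.71.
T₁/T₂ = (1391.71)^(3/2) ≈ 5.192e+04.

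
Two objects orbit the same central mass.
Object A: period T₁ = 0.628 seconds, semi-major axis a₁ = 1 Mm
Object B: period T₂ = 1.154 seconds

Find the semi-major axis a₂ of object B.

Convert to SI: a₁ = 1 Mm = 1e+06 m.
Kepler's third law: (T₁/T₂)² = (a₁/a₂)³ ⇒ a₂ = a₁ · (T₂/T₁)^(2/3).
T₂/T₁ = 1.154 / 0.628 = 1.83758.
a₂ = 1e+06 · (1.83758)^(2/3) m ≈ 1.5e+06 m = 1.5 Mm.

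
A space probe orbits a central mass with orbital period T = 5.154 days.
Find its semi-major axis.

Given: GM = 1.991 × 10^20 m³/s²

Convert to SI: T = 5.154 days = 445306 s.
Invert Kepler's third law: a = (GM · T² / (4π²))^(1/3).
Substituting T = 445306 s and GM = 1.991e+20 m³/s²:
a = (1.991e+20 · (445306)² / (4π²))^(1/3) m
a ≈ 1e+10 m = 10 Gm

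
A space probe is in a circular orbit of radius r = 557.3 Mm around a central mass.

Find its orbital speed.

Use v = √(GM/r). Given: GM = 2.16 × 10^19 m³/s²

Convert to SI: r = 557.3 Mm = 5.573e+08 m.
For a circular orbit, gravity supplies the centripetal force, so v = √(GM / r).
v = √(2.16e+19 / 5.573e+08) m/s ≈ 1.969e+05 m/s = 196.9 km/s.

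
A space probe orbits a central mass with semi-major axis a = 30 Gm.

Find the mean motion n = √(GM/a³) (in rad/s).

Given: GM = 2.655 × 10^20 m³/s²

Convert to SI: a = 30 Gm = 3e+10 m.
n = √(GM / a³).
n = √(2.655e+20 / (3e+10)³) rad/s ≈ 3.136e-06 rad/s.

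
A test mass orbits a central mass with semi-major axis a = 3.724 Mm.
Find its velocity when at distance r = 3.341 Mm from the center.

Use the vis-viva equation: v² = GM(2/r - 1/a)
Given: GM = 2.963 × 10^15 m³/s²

Convert to SI: a = 3.724 Mm = 3.724e+06 m; r = 3.341 Mm = 3.341e+06 m.
Vis-viva: v = √(GM · (2/r − 1/a)).
2/r − 1/a = 2/3.341e+06 − 1/3.724e+06 = 3.30095e-07 m⁻¹.
v = √(2.963e+15 · 3.30095e-07) m/s ≈ 3.127e+04 m/s = 31.27 km/s.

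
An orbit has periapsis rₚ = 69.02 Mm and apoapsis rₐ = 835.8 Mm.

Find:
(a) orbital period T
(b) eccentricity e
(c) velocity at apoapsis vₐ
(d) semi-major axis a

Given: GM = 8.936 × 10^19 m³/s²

Convert to SI: rₚ = 69.02 Mm = 6.902e+07 m; rₐ = 835.8 Mm = 8.358e+08 m.
(a) With a = (rₚ + rₐ)/2 = 4.5241e+08 m, T = 2π √(a³/GM) = 2π √((4.5241e+08)³/8.936e+19) s ≈ 6396 s
(b) e = (rₐ − rₚ)/(rₐ + rₚ) = (8.358e+08 − 6.902e+07)/(8.358e+08 + 6.902e+07) ≈ 0.8474
(c) With a = (rₚ + rₐ)/2 = 4.5241e+08 m, vₐ = √(GM (2/rₐ − 1/a)) = √(8.936e+19 · (2/8.358e+08 − 1/4.5241e+08)) m/s ≈ 1.277e+05 m/s
(d) a = (rₚ + rₐ)/2 = (6.902e+07 + 8.358e+08)/2 ≈ 4.524e+08 m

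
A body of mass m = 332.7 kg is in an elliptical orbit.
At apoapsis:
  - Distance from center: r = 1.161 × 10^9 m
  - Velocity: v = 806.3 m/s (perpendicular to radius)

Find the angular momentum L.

Since v is perpendicular to r, L = m · v · r.
L = 332.7 · 806.3 · 1.161e+09 kg·m²/s ≈ 3.114e+14 kg·m²/s.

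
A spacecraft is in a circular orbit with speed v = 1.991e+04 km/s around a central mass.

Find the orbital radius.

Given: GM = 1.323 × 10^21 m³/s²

Convert to SI: v = 1.991e+04 km/s = 1.991e+07 m/s.
For a circular orbit, v² = GM / r, so r = GM / v².
r = 1.323e+21 / (1.991e+07)² m ≈ 3.337e+06 m = 3.337 × 10^6 m.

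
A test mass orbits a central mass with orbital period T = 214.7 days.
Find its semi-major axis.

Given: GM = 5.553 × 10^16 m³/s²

Convert to SI: T = 214.7 days = 1.85501e+07 s.
Invert Kepler's third law: a = (GM · T² / (4π²))^(1/3).
Substituting T = 1.85501e+07 s and GM = 5.553e+16 m³/s²:
a = (5.553e+16 · (1.85501e+07)² / (4π²))^(1/3) m
a ≈ 7.852e+09 m = 7.852 Gm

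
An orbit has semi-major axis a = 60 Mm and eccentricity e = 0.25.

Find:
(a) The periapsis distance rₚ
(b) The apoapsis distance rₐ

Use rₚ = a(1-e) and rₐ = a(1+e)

Convert to SI: a = 60 Mm = 6e+07 m.
(a) rₚ = a(1 − e) = 6e+07 · (1 − 0.25) = 6e+07 · 0.75 ≈ 4.5e+07 m = 45 Mm.
(b) rₐ = a(1 + e) = 6e+07 · (1 + 0.25) = 6e+07 · 1.25 ≈ 7.5e+07 m = 75 Mm.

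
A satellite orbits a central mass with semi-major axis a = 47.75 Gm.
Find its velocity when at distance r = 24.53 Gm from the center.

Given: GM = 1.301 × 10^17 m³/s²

Convert to SI: a = 47.75 Gm = 4.775e+10 m; r = 24.53 Gm = 2.453e+10 m.
Vis-viva: v = √(GM · (2/r − 1/a)).
2/r − 1/a = 2/2.453e+10 − 1/4.775e+10 = 6.05904e-11 m⁻¹.
v = √(1.301e+17 · 6.05904e-11) m/s ≈ 2808 m/s = 2.808 km/s.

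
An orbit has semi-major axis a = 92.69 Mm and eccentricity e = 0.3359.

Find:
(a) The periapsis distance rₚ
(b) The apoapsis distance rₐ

Convert to SI: a = 92.69 Mm = 9.269e+07 m.
(a) rₚ = a(1 − e) = 9.269e+07 · (1 − 0.3359) = 9.269e+07 · 0.6641 ≈ 6.156e+07 m = 61.56 Mm.
(b) rₐ = a(1 + e) = 9.269e+07 · (1 + 0.3359) = 9.269e+07 · 1.3359 ≈ 1.238e+08 m = 123.8 Mm.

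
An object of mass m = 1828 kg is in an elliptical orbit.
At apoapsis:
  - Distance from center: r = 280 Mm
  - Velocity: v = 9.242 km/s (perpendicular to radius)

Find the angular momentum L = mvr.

Convert to SI: r = 280 Mm = 2.8e+08 m; v = 9.242 km/s = 9242 m/s.
Since v is perpendicular to r, L = m · v · r.
L = 1828 · 9242 · 2.8e+08 kg·m²/s ≈ 4.73e+15 kg·m²/s.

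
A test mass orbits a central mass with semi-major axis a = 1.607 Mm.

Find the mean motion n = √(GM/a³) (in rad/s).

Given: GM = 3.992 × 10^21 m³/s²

Convert to SI: a = 1.607 Mm = 1.607e+06 m.
n = √(GM / a³).
n = √(3.992e+21 / (1.607e+06)³) rad/s ≈ 31.01 rad/s.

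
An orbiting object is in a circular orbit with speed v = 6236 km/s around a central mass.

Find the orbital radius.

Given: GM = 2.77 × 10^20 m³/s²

Convert to SI: v = 6236 km/s = 6.236e+06 m/s.
For a circular orbit, v² = GM / r, so r = GM / v².
r = 2.77e+20 / (6.236e+06)² m ≈ 7.123e+06 m = 7.123 Mm.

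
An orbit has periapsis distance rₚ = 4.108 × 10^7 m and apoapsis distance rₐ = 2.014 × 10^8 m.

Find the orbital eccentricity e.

e = (rₐ − rₚ) / (rₐ + rₚ).
e = (2.014e+08 − 4.108e+07) / (2.014e+08 + 4.108e+07) = 1.6032e+08 / 2.4248e+08 ≈ 0.6612.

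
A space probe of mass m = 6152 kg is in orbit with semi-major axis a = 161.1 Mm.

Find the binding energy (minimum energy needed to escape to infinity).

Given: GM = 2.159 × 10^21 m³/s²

Convert to SI: a = 161.1 Mm = 1.611e+08 m.
Total orbital energy is E = −GMm/(2a); binding energy is E_bind = −E = GMm/(2a).
E_bind = 2.159e+21 · 6152 / (2 · 1.611e+08) J ≈ 4.122e+16 J = 41.22 PJ.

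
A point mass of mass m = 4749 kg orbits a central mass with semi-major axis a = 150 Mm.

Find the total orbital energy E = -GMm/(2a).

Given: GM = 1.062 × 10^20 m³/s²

Convert to SI: a = 150 Mm = 1.5e+08 m.
E = −GMm / (2a).
E = −1.062e+20 · 4749 / (2 · 1.5e+08) J ≈ -1.681e+15 J = -1.681 PJ.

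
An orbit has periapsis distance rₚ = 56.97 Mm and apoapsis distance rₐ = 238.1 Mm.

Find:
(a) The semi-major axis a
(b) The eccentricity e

Convert to SI: rₚ = 56.97 Mm = 5.697e+07 m; rₐ = 238.1 Mm = 2.381e+08 m.
(a) a = (rₚ + rₐ) / 2 = (5.697e+07 + 2.381e+08) / 2 ≈ 1.475e+08 m = 147.5 Mm.
(b) e = (rₐ − rₚ) / (rₐ + rₚ) = (2.381e+08 − 5.697e+07) / (2.381e+08 + 5.697e+07) ≈ 0.6139.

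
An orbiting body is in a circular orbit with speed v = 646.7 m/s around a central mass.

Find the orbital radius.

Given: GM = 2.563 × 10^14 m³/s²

For a circular orbit, v² = GM / r, so r = GM / v².
r = 2.563e+14 / (646.7)² m ≈ 6.128e+08 m = 612.8 Mm.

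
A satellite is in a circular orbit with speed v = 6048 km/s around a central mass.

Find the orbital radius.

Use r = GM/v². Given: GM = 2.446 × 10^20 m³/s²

Convert to SI: v = 6048 km/s = 6.048e+06 m/s.
For a circular orbit, v² = GM / r, so r = GM / v².
r = 2.446e+20 / (6.048e+06)² m ≈ 6.687e+06 m = 6.687 Mm.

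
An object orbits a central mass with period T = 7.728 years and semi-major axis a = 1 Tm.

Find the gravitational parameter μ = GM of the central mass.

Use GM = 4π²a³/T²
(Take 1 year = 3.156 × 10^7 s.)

Convert to SI: T = 7.728 years = 2.43896e+08 s; a = 1 Tm = 1e+12 m.
GM = 4π² · a³ / T².
GM = 4π² · (1e+12)³ / (2.43896e+08)² m³/s² ≈ 6.637e+20 m³/s² = 6.637 × 10^20 m³/s².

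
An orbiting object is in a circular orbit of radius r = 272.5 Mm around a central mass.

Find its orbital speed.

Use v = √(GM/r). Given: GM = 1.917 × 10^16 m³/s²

Convert to SI: r = 272.5 Mm = 2.725e+08 m.
For a circular orbit, gravity supplies the centripetal force, so v = √(GM / r).
v = √(1.917e+16 / 2.725e+08) m/s ≈ 8387 m/s = 8.387 km/s.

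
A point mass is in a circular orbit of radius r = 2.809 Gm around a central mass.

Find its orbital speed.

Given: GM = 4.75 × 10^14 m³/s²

Convert to SI: r = 2.809 Gm = 2.809e+09 m.
For a circular orbit, gravity supplies the centripetal force, so v = √(GM / r).
v = √(4.75e+14 / 2.809e+09) m/s ≈ 411.2 m/s = 411.2 m/s.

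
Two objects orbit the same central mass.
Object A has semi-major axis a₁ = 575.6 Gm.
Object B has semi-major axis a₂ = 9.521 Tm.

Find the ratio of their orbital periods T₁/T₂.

Convert to SI: a₁ = 575.6 Gm = 5.756e+11 m; a₂ = 9.521 Tm = 9.521e+12 m.
From Kepler's third law, (T₁/T₂)² = (a₁/a₂)³, so T₁/T₂ = (a₁/a₂)^(3/2).
a₁/a₂ = 5.756e+11 / 9.521e+12 = 0.0604558.
T₁/T₂ = (0.0604558)^(3/2) ≈ 0.01486.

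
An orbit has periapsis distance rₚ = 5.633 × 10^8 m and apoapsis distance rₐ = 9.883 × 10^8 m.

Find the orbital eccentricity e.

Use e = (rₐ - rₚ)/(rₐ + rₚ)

e = (rₐ − rₚ) / (rₐ + rₚ).
e = (9.883e+08 − 5.633e+08) / (9.883e+08 + 5.633e+08) = 4.25e+08 / 1.5516e+09 ≈ 0.2739.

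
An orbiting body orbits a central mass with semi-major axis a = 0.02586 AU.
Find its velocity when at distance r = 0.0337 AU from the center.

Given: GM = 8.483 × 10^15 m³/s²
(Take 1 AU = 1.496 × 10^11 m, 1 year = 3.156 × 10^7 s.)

Convert to SI: a = 0.02586 AU = 3.86866e+09 m; r = 0.0337 AU = 5.04152e+09 m.
Vis-viva: v = √(GM · (2/r − 1/a)).
2/r − 1/a = 2/5.04152e+09 − 1/3.86866e+09 = 1.38218e-10 m⁻¹.
v = √(8.483e+15 · 1.38218e-10) m/s ≈ 1083 m/s = 0.2284 AU/year.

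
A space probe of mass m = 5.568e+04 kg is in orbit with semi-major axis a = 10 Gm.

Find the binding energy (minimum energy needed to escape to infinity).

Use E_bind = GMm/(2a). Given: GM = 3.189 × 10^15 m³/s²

Convert to SI: a = 10 Gm = 1e+10 m.
Total orbital energy is E = −GMm/(2a); binding energy is E_bind = −E = GMm/(2a).
E_bind = 3.189e+15 · 5.568e+04 / (2 · 1e+10) J ≈ 8.878e+09 J = 8.878 GJ.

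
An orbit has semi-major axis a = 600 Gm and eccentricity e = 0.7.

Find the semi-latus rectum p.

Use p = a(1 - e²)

Convert to SI: a = 600 Gm = 6e+11 m.
p = a (1 − e²).
p = 6e+11 · (1 − (0.7)²) = 6e+11 · 0.51 ≈ 3.06e+11 m = 306 Gm.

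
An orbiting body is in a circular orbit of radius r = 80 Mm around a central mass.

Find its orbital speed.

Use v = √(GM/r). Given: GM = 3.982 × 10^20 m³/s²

Convert to SI: r = 80 Mm = 8e+07 m.
For a circular orbit, gravity supplies the centripetal force, so v = √(GM / r).
v = √(3.982e+20 / 8e+07) m/s ≈ 2.231e+06 m/s = 2231 km/s.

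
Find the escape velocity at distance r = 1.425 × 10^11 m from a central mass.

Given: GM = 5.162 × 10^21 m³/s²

Escape velocity comes from setting total energy to zero: ½v² − GM/r = 0 ⇒ v_esc = √(2GM / r).
v_esc = √(2 · 5.162e+21 / 1.425e+11) m/s ≈ 2.692e+05 m/s = 269.2 km/s.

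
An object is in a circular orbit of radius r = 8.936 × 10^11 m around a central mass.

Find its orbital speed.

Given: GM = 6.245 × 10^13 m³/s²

For a circular orbit, gravity supplies the centripetal force, so v = √(GM / r).
v = √(6.245e+13 / 8.936e+11) m/s ≈ 8.36 m/s = 8.36 m/s.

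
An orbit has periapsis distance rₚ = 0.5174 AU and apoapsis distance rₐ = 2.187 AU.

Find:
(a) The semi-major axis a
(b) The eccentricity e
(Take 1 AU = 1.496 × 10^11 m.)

Convert to SI: rₚ = 0.5174 AU = 7.7403e+10 m; rₐ = 2.187 AU = 3.27175e+11 m.
(a) a = (rₚ + rₐ) / 2 = (7.7403e+10 + 3.27175e+11) / 2 ≈ 2.023e+11 m = 1.352 AU.
(b) e = (rₐ − rₚ) / (rₐ + rₚ) = (3.27175e+11 − 7.7403e+10) / (3.27175e+11 + 7.7403e+10) ≈ 0.6174.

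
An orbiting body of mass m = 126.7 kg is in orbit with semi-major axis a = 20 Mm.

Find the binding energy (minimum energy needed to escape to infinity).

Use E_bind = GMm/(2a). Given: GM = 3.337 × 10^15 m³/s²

Convert to SI: a = 20 Mm = 2e+07 m.
Total orbital energy is E = −GMm/(2a); binding energy is E_bind = −E = GMm/(2a).
E_bind = 3.337e+15 · 126.7 / (2 · 2e+07) J ≈ 1.057e+10 J = 10.57 GJ.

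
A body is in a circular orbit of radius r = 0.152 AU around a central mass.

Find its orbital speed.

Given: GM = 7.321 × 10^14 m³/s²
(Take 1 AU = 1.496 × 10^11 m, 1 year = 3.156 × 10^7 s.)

Convert to SI: r = 0.152 AU = 2.27392e+10 m.
For a circular orbit, gravity supplies the centripetal force, so v = √(GM / r).
v = √(7.321e+14 / 2.27392e+10) m/s ≈ 179.4 m/s = 0.03785 AU/year.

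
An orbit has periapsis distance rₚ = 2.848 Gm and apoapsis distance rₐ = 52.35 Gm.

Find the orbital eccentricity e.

Convert to SI: rₚ = 2.848 Gm = 2.848e+09 m; rₐ = 52.35 Gm = 5.235e+10 m.
e = (rₐ − rₚ) / (rₐ + rₚ).
e = (5.235e+10 − 2.848e+09) / (5.235e+10 + 2.848e+09) = 4.9502e+10 / 5.5198e+10 ≈ 0.8968.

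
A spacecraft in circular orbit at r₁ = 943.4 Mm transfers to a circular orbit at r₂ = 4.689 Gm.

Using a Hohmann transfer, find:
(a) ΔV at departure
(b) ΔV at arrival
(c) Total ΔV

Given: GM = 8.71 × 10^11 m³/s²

Convert to SI: r₁ = 943.4 Mm = 9.434e+08 m; r₂ = 4.689 Gm = 4.689e+09 m.
Transfer semi-major axis: a_t = (r₁ + r₂)/2 = (9.434e+08 + 4.689e+09)/2 = 2.8162e+09 m.
Circular speeds: v₁ = √(GM/r₁) = 30.3851 m/s, v₂ = √(GM/r₂) = 13.6292 m/s.
Transfer speeds (vis-viva v² = GM(2/r − 1/a_t)): v₁ᵗ = 39.2075 m/s, v₂ᵗ = 7.88833 m/s.
(a) ΔV₁ = |v₁ᵗ − v₁| ≈ 8.822 m/s = 8.822 m/s.
(b) ΔV₂ = |v₂ − v₂ᵗ| ≈ 5.741 m/s = 5.741 m/s.
(c) ΔV_total = ΔV₁ + ΔV₂ ≈ 14.56 m/s = 14.56 m/s.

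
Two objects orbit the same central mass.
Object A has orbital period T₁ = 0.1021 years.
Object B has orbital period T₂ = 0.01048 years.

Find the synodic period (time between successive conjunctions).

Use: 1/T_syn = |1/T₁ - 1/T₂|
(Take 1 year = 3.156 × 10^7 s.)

Convert to SI: T₁ = 0.1021 years = 3.22228e+06 s; T₂ = 0.01048 years = 330749 s.
T_syn = |T₁ · T₂ / (T₁ − T₂)|.
T_syn = |3.22228e+06 · 330749 / (3.22228e+06 − 330749)| s ≈ 3.686e+05 s = 0.01168 years.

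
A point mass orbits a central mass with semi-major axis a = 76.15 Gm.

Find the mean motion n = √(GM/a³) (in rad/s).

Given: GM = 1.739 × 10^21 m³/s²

Convert to SI: a = 76.15 Gm = 7.615e+10 m.
n = √(GM / a³).
n = √(1.739e+21 / (7.615e+10)³) rad/s ≈ 1.984e-06 rad/s.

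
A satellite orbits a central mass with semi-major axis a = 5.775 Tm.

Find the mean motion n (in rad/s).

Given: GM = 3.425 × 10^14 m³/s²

Convert to SI: a = 5.775 Tm = 5.775e+12 m.
n = √(GM / a³).
n = √(3.425e+14 / (5.775e+12)³) rad/s ≈ 1.334e-12 rad/s.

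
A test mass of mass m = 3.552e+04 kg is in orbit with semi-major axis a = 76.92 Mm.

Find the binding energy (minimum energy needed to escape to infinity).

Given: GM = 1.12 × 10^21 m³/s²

Convert to SI: a = 76.92 Mm = 7.692e+07 m.
Total orbital energy is E = −GMm/(2a); binding energy is E_bind = −E = GMm/(2a).
E_bind = 1.12e+21 · 3.552e+04 / (2 · 7.692e+07) J ≈ 2.586e+17 J = 258.6 PJ.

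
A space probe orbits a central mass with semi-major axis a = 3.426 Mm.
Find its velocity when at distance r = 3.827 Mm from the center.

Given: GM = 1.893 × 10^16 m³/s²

Convert to SI: a = 3.426 Mm = 3.426e+06 m; r = 3.827 Mm = 3.827e+06 m.
Vis-viva: v = √(GM · (2/r − 1/a)).
2/r − 1/a = 2/3.827e+06 − 1/3.426e+06 = 2.30717e-07 m⁻¹.
v = √(1.893e+16 · 2.30717e-07) m/s ≈ 6.609e+04 m/s = 66.09 km/s.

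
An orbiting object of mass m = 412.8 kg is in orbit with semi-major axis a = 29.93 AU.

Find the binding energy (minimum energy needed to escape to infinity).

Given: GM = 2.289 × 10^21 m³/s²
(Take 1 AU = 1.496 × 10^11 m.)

Convert to SI: a = 29.93 AU = 4.47753e+12 m.
Total orbital energy is E = −GMm/(2a); binding energy is E_bind = −E = GMm/(2a).
E_bind = 2.289e+21 · 412.8 / (2 · 4.47753e+12) J ≈ 1.055e+11 J = 105.5 GJ.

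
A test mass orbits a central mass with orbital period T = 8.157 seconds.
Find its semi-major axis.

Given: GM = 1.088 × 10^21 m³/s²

Invert Kepler's third law: a = (GM · T² / (4π²))^(1/3).
Substituting T = 8.157 s and GM = 1.088e+21 m³/s²:
a = (1.088e+21 · (8.157)² / (4π²))^(1/3) m
a ≈ 1.224e+07 m = 1.224 × 10^7 m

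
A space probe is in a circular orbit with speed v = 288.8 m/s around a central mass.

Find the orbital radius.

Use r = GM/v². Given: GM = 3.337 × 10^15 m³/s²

For a circular orbit, v² = GM / r, so r = GM / v².
r = 3.337e+15 / (288.8)² m ≈ 4.001e+10 m = 40.01 Gm.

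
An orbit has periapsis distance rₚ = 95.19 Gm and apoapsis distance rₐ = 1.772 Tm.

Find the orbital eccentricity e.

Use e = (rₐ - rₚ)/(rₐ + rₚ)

Convert to SI: rₚ = 95.19 Gm = 9.519e+10 m; rₐ = 1.772 Tm = 1.772e+12 m.
e = (rₐ − rₚ) / (rₐ + rₚ).
e = (1.772e+12 − 9.519e+10) / (1.772e+12 + 9.519e+10) = 1.67681e+12 / 1.86719e+12 ≈ 0.898.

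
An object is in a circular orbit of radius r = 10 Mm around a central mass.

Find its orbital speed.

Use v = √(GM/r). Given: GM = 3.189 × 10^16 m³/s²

Convert to SI: r = 10 Mm = 1e+07 m.
For a circular orbit, gravity supplies the centripetal force, so v = √(GM / r).
v = √(3.189e+16 / 1e+07) m/s ≈ 5.647e+04 m/s = 56.47 km/s.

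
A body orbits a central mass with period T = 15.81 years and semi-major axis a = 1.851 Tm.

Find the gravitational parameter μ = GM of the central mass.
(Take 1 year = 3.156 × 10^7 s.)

Convert to SI: T = 15.81 years = 4.98964e+08 s; a = 1.851 Tm = 1.851e+12 m.
GM = 4π² · a³ / T².
GM = 4π² · (1.851e+12)³ / (4.98964e+08)² m³/s² ≈ 1.006e+21 m³/s² = 1.006 × 10^21 m³/s².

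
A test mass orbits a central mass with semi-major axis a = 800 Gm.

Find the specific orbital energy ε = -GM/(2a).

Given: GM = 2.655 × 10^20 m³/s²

Convert to SI: a = 800 Gm = 8e+11 m.
ε = −GM / (2a).
ε = −2.655e+20 / (2 · 8e+11) J/kg ≈ -1.659e+08 J/kg = -165.9 MJ/kg.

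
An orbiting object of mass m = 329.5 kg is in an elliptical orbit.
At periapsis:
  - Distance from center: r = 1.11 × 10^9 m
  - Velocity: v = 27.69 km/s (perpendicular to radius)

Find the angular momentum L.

Convert to SI: v = 27.69 km/s = 27690 m/s.
Since v is perpendicular to r, L = m · v · r.
L = 329.5 · 27690 · 1.11e+09 kg·m²/s ≈ 1.013e+16 kg·m²/s.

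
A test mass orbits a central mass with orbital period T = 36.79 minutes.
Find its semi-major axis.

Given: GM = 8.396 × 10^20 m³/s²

Convert to SI: T = 36.79 minutes = 2207.4 s.
Invert Kepler's third law: a = (GM · T² / (4π²))^(1/3).
Substituting T = 2207.4 s and GM = 8.396e+20 m³/s²:
a = (8.396e+20 · (2207.4)² / (4π²))^(1/3) m
a ≈ 4.697e+08 m = 469.7 Mm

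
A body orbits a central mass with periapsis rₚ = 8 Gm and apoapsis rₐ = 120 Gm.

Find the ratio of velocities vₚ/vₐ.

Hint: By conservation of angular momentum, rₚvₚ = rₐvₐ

Convert to SI: rₚ = 8 Gm = 8e+09 m; rₐ = 120 Gm = 1.2e+11 m.
Conservation of angular momentum gives rₚvₚ = rₐvₐ, so vₚ/vₐ = rₐ/rₚ.
vₚ/vₐ = 1.2e+11 / 8e+09 ≈ 15.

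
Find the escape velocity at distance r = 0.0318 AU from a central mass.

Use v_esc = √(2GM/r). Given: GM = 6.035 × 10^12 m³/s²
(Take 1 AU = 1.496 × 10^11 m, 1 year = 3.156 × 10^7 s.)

Convert to SI: r = 0.0318 AU = 4.75728e+09 m.
Escape velocity comes from setting total energy to zero: ½v² − GM/r = 0 ⇒ v_esc = √(2GM / r).
v_esc = √(2 · 6.035e+12 / 4.75728e+09) m/s ≈ 50.37 m/s = 0.01063 AU/year.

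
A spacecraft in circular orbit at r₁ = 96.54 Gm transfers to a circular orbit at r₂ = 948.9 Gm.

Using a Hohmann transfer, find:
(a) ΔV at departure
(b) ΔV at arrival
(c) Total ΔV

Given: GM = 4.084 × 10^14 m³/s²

Convert to SI: r₁ = 96.54 Gm = 9.654e+10 m; r₂ = 948.9 Gm = 9.489e+11 m.
Transfer semi-major axis: a_t = (r₁ + r₂)/2 = (9.654e+10 + 9.489e+11)/2 = 5.2272e+11 m.
Circular speeds: v₁ = √(GM/r₁) = 65.0413 m/s, v₂ = √(GM/r₂) = 20.7459 m/s.
Transfer speeds (vis-viva v² = GM(2/r − 1/a_t)): v₁ᵗ = 87.6324 m/s, v₂ᵗ = 8.91562 m/s.
(a) ΔV₁ = |v₁ᵗ − v₁| ≈ 22.59 m/s = 22.59 m/s.
(b) ΔV₂ = |v₂ − v₂ᵗ| ≈ 11.83 m/s = 11.83 m/s.
(c) ΔV_total = ΔV₁ + ΔV₂ ≈ 34.42 m/s = 34.42 m/s.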